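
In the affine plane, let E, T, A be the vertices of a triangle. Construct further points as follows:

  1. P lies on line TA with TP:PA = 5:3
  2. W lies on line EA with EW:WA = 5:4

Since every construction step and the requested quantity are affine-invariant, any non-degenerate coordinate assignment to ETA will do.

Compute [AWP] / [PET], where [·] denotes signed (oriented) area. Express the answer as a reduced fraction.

[AWP]:[PET] = 4/15

Work in coordinates with E = (0, 0), T = (1, 0), A = (0, 1).
1. P lies on line TA with TP:PA = 5:3 ⇒ P = (3/8, 5/8)
2. W lies on line EA with EW:WA = 5:4 ⇒ W = (0, 5/9)
2·[AWP] = 1/6, 2·[PET] = 5/8
[AWP]:[PET] = 1/6:5/8 = 4/15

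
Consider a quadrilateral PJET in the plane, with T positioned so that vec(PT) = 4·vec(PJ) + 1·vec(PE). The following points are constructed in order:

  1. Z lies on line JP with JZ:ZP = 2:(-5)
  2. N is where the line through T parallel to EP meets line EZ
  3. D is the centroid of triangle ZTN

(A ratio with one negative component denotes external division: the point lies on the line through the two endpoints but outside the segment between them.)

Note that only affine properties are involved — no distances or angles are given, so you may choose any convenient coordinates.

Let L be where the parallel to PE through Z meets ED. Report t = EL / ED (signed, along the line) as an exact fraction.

t = 15/29

Work in coordinates with P = (0, 0), J = (1, 0), E = (0, 1), T = (4, 1).
1. Z lies on line JP with JZ:ZP = 2:(-5) ⇒ Z = (5/3, 0)
2. N is where the line through T parallel to EP meets line EZ ⇒ N = (4, -7/5)
3. D is the centroid of triangle ZTN ⇒ D = (29/9, -2/15)
through Z parallel to PE: direction (0, 1); meets ED at L = (5/3, 12/29)
L = E + t·(D−E) with t = 15/29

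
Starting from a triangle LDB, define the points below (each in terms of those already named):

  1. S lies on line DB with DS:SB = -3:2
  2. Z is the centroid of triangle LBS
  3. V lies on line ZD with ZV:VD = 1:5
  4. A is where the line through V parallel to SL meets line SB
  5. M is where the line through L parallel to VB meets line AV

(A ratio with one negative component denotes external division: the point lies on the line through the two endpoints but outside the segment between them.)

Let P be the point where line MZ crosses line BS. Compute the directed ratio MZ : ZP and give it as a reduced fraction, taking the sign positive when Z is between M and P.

Work in coordinates with L = (0, 0), D = (1, 0), B = (0, 1).
1. S lies on line DB with DS:SB = -3:2 ⇒ S = (-2, 3)
2. Z is the centroid of triangle LBS ⇒ Z = (-2/3, 4/3)
3. V lies on line ZD with ZV:VD = 1:5 ⇒ V = (-7/18, 10/9)
4. A is where the line through V parallel to SL meets line SB ⇒ A = (-17/18, 35/18)
5. M is where the line through L parallel to VB meets line AV ⇒ M = (133/306, -19/153)
line MZ meets BS at P = (-185/109, 294/109)
Z = M + t·(P−M) with t = 109/211, so MZ:ZP = 109/211:102/211

MZ:ZP = 109/102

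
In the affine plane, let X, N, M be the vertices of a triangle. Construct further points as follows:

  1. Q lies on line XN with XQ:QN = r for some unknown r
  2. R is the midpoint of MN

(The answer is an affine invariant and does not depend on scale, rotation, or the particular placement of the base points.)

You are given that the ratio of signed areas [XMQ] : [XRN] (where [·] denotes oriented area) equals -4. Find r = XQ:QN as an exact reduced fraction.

r = -2/3

Choose coordinates X = (0, 0), N = (1, 0), M = (0, 1).
1. With XQ:QN = r, write λ = r/(r+1) so Q = X + λ·(N−X); Q is affine-linear in λ
2. R is the midpoint of MN ⇒ R = (1/2, 1/2)
Every point depending on Q is an affine combination of Q and λ-independent points, so each such coordinate is linear in λ; the λ² term in each signed area is a multiple of (N−X)×(N−X) = 0, so 2·[XMQ] and 2·[XRN] are each linear in λ. Evaluating at λ=0 and λ=1:
  2·[XMQ] = −λ,   2·[XRN] = -1/2
So [XMQ]:[XRN] = (−λ) / (-1/2). Setting this equal to -4:
  −λ = -4·(-1/2)  ⇒  λ = -2
Then r = λ/(1−λ) = (-2)/(3) = -2/3. Check: with r = -2/3, Q = (-2, 0) and [XMQ]:[XRN] = -4 as required.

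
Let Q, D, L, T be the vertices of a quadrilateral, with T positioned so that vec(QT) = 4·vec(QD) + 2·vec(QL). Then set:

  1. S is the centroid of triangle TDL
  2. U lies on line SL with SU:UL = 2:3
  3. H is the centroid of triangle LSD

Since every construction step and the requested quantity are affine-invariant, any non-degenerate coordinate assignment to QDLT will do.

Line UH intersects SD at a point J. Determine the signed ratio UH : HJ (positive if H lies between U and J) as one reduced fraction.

UH:HJ = 1/5

Choose coordinates Q = (0, 0), D = (1, 0), L = (0, 1), T = (4, 2).
1. S is the centroid of triangle TDL ⇒ S = (5/3, 1)
2. U lies on line SL with SU:UL = 2:3 ⇒ U = (1, 1)
3. H is the centroid of triangle LSD ⇒ H = (8/9, 2/3)
line UH meets SD at J = (1/3, -1)
H = U + t·(J−U) with t = 1/6, so UH:HJ = 1/6:5/6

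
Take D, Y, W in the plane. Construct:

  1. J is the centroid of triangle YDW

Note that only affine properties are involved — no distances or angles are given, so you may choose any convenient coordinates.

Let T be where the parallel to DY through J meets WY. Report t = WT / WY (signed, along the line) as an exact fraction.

Assign D = (0, 0), Y = (1, 0), W = (0, 1) — the answer is frame-independent, so this choice is without loss of generality.
1. J is the centroid of triangle YDW ⇒ J = (1/3, 1/3)
through J parallel to DY: direction (1, 0); meets WY at T = (2/3, 1/3)
T = W + t·(Y−W) with t = 2/3

t = 2/3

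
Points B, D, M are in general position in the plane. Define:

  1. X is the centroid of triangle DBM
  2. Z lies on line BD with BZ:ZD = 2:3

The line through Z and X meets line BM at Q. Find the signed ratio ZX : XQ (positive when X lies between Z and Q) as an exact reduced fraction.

ZX:XQ = 1/5

Set B = (0, 0), D = (1, 0), M = (0, 1); any affine frame gives the same invariant.
1. X is the centroid of triangle DBM ⇒ X = (1/3, 1/3)
2. Z lies on line BD with BZ:ZD = 2:3 ⇒ Z = (2/5, 0)
line ZX meets BM at Q = (0, 2)
X = Z + t·(Q−Z) with t = 1/6, so ZX:XQ = 1/6:5/6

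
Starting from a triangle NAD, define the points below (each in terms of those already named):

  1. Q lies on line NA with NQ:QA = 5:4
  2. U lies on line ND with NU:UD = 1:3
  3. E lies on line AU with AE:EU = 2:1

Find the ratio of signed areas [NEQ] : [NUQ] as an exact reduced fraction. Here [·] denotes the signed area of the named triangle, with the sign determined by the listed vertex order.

[NEQ]:[NUQ] = 2/3

Choose coordinates N = (0, 0), A = (1, 0), D = (0, 1).
1. Q lies on line NA with NQ:QA = 5:4 ⇒ Q = (5/9, 0)
2. U lies on line ND with NU:UD = 1:3 ⇒ U = (0, 1/4)
3. E lies on line AU with AE:EU = 2:1 ⇒ E = (1/3, 1/6)
2·[NEQ] = -5/54, 2·[NUQ] = -5/36
[NEQ]:[NUQ] = -5/54:-5/36 = 2/3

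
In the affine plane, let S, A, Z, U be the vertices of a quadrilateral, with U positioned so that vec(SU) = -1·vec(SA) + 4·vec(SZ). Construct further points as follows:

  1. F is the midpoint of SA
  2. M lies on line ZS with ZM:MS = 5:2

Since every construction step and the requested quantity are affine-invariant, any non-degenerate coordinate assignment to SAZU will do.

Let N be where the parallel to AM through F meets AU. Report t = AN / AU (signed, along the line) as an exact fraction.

t = -1/24

Choose coordinates S = (0, 0), A = (1, 0), Z = (0, 1), U = (-1, 4).
1. F is the midpoint of SA ⇒ F = (1/2, 0)
2. M lies on line ZS with ZM:MS = 5:2 ⇒ M = (0, 2/7)
through F parallel to AM: direction (-1, 2/7); meets AU at N = (13/12, -1/6)
N = A + t·(U−A) with t = -1/24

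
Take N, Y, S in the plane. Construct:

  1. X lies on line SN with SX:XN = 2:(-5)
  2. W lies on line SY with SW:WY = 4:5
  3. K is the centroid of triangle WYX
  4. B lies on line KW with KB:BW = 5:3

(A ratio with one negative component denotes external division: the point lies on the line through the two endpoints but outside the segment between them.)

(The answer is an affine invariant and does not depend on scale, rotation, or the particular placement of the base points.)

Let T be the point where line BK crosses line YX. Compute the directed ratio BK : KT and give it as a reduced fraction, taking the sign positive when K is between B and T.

BK:KT = 5/4

Work in coordinates with N = (0, 0), Y = (1, 0), S = (0, 1).
1. X lies on line SN with SX:XN = 2:(-5) ⇒ X = (0, 5/3)
2. W lies on line SY with SW:WY = 4:5 ⇒ W = (4/9, 5/9)
3. K is the centroid of triangle WYX ⇒ K = (13/27, 20/27)
4. B lies on line KW with KB:BW = 5:3 ⇒ B = (11/24, 5/8)
line BK meets YX at T = (1/2, 5/6)
K = B + t·(T−B) with t = 5/9, so BK:KT = 5/9:4/9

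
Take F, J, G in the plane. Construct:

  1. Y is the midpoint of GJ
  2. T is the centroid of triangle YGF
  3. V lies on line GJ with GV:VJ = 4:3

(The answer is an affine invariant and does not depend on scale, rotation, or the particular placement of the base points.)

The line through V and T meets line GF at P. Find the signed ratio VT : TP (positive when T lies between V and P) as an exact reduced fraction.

Set F = (0, 0), J = (1, 0), G = (0, 1); any affine frame gives the same invariant.
1. Y is the midpoint of GJ ⇒ Y = (1/2, 1/2)
2. T is the centroid of triangle YGF ⇒ T = (1/6, 1/2)
3. V lies on line GJ with GV:VJ = 4:3 ⇒ V = (4/7, 3/7)
line VT meets GF at P = (0, 9/17)
T = V + t·(P−V) with t = 17/24, so VT:TP = 17/24:7/24

VT:TP = 17/7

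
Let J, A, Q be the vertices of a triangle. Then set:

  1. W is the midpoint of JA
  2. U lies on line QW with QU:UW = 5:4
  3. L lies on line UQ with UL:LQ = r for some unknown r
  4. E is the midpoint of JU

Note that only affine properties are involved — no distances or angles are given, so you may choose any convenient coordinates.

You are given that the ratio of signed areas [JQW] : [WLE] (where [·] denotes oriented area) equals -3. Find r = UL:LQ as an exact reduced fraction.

r = 2/3

Set J = (0, 0), A = (1, 0), Q = (0, 1); any affine frame gives the same invariant.
1. W is the midpoint of JA ⇒ W = (1/2, 0)
2. U lies on line QW with QU:UW = 5:4 ⇒ U = (5/18, 4/9)
3. With UL:LQ = r, write λ = r/(r+1) so L = U + λ·(Q−U); L is affine-linear in λ
4. E is the midpoint of JU ⇒ E = (5/36, 2/9)
Every point depending on L is an affine combination of L and λ-independent points, so each such coordinate is linear in λ; the λ² term in each signed area is a multiple of (Q−U)×(Q−U) = 0, so 2·[JQW] and 2·[WLE] are each linear in λ. Evaluating at λ=0 and λ=1:
  2·[JQW] = -1/2,   2·[WLE] = 5/36·λ + 1/9
So [JQW]:[WLE] = (-1/2) / (5/36·λ + 1/9). Setting this equal to -3:
  -1/2 = -3·(5/36·λ + 1/9)  ⇒  λ = 2/5
Then r = λ/(1−λ) = (2/5)/(3/5) = 2/3. Check: with r = 2/3, L = (1/6, 2/3) and [JQW]:[WLE] = -3 as required.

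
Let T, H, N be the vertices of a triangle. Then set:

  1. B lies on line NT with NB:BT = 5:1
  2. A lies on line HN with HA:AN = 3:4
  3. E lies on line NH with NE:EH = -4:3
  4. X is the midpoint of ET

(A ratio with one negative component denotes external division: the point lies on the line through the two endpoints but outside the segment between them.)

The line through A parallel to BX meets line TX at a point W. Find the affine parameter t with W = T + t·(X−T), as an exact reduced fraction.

t = 38/7

Choose coordinates T = (0, 0), H = (1, 0), N = (0, 1).
1. B lies on line NT with NB:BT = 5:1 ⇒ B = (0, 1/6)
2. A lies on line HN with HA:AN = 3:4 ⇒ A = (4/7, 3/7)
3. E lies on line NH with NE:EH = -4:3 ⇒ E = (4, -3)
4. X is the midpoint of ET ⇒ X = (2, -3/2)
through A parallel to BX: direction (2, -5/3); meets TX at W = (76/7, -57/7)
W = T + t·(X−T) with t = 38/7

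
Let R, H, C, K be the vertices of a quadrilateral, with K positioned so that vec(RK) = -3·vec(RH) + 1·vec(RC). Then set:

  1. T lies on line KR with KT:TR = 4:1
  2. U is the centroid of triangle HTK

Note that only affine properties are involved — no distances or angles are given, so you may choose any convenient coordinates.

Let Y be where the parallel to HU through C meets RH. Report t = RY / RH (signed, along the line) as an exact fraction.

t = 14/3

Assign R = (0, 0), H = (1, 0), C = (0, 1), K = (-3, 1) — the answer is frame-independent, so this choice is without loss of generality.
1. T lies on line KR with KT:TR = 4:1 ⇒ T = (-3/5, 1/5)
2. U is the centroid of triangle HTK ⇒ U = (-13/15, 2/5)
through C parallel to HU: direction (-28/15, 2/5); meets RH at Y = (14/3, 0)
Y = R + t·(H−R) with t = 14/3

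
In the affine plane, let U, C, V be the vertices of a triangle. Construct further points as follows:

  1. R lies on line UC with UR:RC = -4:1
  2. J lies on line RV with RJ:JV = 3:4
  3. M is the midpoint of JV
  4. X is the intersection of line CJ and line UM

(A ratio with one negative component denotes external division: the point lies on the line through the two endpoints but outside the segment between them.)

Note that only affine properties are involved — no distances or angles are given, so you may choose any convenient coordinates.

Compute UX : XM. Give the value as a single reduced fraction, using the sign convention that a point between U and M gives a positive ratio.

Set U = (0, 0), C = (1, 0), V = (0, 1); any affine frame gives the same invariant.
1. R lies on line UC with UR:RC = -4:1 ⇒ R = (4/3, 0)
2. J lies on line RV with RJ:JV = 3:4 ⇒ J = (16/21, 3/7)
3. M is the midpoint of JV ⇒ M = (8/21, 5/7)
4. X is the intersection of line CJ and line UM ⇒ X = (24/49, 45/49)
X = U + t·(M−U) with t = 9/7, so UX:XM = t:(1−t) = 9/7:-2/7

UX:XM = -9/2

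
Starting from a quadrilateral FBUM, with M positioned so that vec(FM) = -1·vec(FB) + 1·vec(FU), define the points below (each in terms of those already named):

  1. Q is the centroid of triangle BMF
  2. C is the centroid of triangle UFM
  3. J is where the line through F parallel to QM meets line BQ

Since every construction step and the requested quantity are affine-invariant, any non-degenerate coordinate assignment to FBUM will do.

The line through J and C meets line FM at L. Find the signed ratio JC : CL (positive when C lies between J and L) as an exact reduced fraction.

Work in coordinates with F = (0, 0), B = (1, 0), U = (0, 1), M = (-1, 1).
1. Q is the centroid of triangle BMF ⇒ Q = (0, 1/3)
2. C is the centroid of triangle UFM ⇒ C = (-1/3, 2/3)
3. J is where the line through F parallel to QM meets line BQ ⇒ J = (-1, 2/3)
line JC meets FM at L = (-2/3, 2/3)
C = J + t·(L−J) with t = 2, so JC:CL = 2:-1

JC:CL = -2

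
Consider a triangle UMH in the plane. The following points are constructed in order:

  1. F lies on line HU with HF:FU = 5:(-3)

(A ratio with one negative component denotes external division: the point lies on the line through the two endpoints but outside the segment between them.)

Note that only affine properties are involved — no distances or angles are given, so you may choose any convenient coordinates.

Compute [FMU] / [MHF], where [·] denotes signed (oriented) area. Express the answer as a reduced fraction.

[FMU]:[MHF] = 3/5

Assign U = (0, 0), M = (1, 0), H = (0, 1) — the answer is frame-independent, so this choice is without loss of generality.
1. F lies on line HU with HF:FU = 5:(-3) ⇒ F = (0, -3/2)
2·[FMU] = 3/2, 2·[MHF] = 5/2
[FMU]:[MHF] = 3/2:5/2 = 3/5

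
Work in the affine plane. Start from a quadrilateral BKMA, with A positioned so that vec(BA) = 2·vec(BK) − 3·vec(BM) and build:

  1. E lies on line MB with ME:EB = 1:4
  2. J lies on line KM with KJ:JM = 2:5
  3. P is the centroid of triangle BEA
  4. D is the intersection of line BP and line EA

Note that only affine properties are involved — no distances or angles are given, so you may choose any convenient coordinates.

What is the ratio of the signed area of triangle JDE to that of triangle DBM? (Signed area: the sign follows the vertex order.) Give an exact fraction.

Set B = (0, 0), K = (1, 0), M = (0, 1), A = (2, -3); any affine frame gives the same invariant.
1. E lies on line MB with ME:EB = 1:4 ⇒ E = (0, 4/5)
2. J lies on line KM with KJ:JM = 2:5 ⇒ J = (5/7, 2/7)
3. P is the centroid of triangle BEA ⇒ P = (2/3, -11/15)
4. D is the intersection of line BP and line EA ⇒ D = (1, -11/10)
2·[JDE] = -59/70, 2·[DBM] = -1
[JDE]:[DBM] = -59/70:-1 = 59/70

[JDE]:[DBM] = 59/70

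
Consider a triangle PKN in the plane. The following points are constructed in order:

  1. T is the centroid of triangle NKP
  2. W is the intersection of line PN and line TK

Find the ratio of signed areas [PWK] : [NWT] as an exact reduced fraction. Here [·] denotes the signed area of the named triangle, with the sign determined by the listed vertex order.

[PWK]:[NWT] = -3

Set P = (0, 0), K = (1, 0), N = (0, 1); any affine frame gives the same invariant.
1. T is the centroid of triangle NKP ⇒ T = (1/3, 1/3)
2. W is the intersection of line PN and line TK ⇒ W = (0, 1/2)
2·[PWK] = -1/2, 2·[NWT] = 1/6
[PWK]:[NWT] = -1/2:1/6 = -3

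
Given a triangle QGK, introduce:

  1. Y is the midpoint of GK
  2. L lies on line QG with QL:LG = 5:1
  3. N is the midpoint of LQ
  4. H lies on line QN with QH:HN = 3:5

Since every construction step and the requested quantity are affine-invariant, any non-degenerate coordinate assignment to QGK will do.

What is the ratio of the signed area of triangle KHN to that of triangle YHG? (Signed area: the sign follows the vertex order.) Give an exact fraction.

[KHN]:[YHG] = 50/81

Set Q = (0, 0), G = (1, 0), K = (0, 1); any affine frame gives the same invariant.
1. Y is the midpoint of GK ⇒ Y = (1/2, 1/2)
2. L lies on line QG with QL:LG = 5:1 ⇒ L = (5/6, 0)
3. N is the midpoint of LQ ⇒ N = (5/12, 0)
4. H lies on line QN with QH:HN = 3:5 ⇒ H = (5/32, 0)
2·[KHN] = 25/96, 2·[YHG] = 27/64
[KHN]:[YHG] = 25/96:27/64 = 50/81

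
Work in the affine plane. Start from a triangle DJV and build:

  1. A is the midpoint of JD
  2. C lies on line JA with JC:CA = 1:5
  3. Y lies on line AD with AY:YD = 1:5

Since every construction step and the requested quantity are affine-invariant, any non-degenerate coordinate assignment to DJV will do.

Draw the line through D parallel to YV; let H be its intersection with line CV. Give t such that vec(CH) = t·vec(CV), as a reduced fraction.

t = 11/6

Assign D = (0, 0), J = (1, 0), V = (0, 1) — the answer is frame-independent, so this choice is without loss of generality.
1. A is the midpoint of JD ⇒ A = (1/2, 0)
2. C lies on line JA with JC:CA = 1:5 ⇒ C = (11/12, 0)
3. Y lies on line AD with AY:YD = 1:5 ⇒ Y = (5/12, 0)
through D parallel to YV: direction (-5/12, 1); meets CV at H = (-55/72, 11/6)
H = C + t·(V−C) with t = 11/6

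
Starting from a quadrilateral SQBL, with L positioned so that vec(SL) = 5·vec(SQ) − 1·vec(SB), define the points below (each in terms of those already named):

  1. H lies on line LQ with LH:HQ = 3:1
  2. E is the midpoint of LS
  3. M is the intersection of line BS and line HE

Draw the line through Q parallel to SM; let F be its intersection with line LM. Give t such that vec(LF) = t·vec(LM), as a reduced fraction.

Choose coordinates S = (0, 0), Q = (1, 0), B = (0, 1), L = (5, -1).
1. H lies on line LQ with LH:HQ = 3:1 ⇒ H = (2, -1/4)
2. E is the midpoint of LS ⇒ E = (5/2, -1/2)
3. M is the intersection of line BS and line HE ⇒ M = (0, 3/4)
through Q parallel to SM: direction (0, 3/4); meets LM at F = (1, 2/5)
F = L + t·(M−L) with t = 4/5

t = 4/5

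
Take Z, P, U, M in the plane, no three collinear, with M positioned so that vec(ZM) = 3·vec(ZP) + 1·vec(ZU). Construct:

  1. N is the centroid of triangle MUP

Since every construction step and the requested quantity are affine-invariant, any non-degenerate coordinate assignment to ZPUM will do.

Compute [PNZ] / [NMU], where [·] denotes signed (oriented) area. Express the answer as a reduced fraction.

[PNZ]:[NMU] = 2/3

Choose coordinates Z = (0, 0), P = (1, 0), U = (0, 1), M = (3, 1).
1. N is the centroid of triangle MUP ⇒ N = (4/3, 2/3)
2·[PNZ] = 2/3, 2·[NMU] = 1
[PNZ]:[NMU] = 2/3:1 = 2/3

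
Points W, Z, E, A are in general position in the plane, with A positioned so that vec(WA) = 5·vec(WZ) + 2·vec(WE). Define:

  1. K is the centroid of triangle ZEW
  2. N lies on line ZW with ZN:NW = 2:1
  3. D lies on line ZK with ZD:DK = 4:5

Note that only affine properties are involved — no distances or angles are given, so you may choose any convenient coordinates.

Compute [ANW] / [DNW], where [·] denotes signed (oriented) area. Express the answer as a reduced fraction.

Work in coordinates with W = (0, 0), Z = (1, 0), E = (0, 1), A = (5, 2).
1. K is the centroid of triangle ZEW ⇒ K = (1/3, 1/3)
2. N lies on line ZW with ZN:NW = 2:1 ⇒ N = (1/3, 0)
3. D lies on line ZK with ZD:DK = 4:5 ⇒ D = (19/27, 4/27)
2·[ANW] = -2/3, 2·[DNW] = -4/81
[ANW]:[DNW] = -2/3:-4/81 = 27/2

[ANW]:[DNW] = 27/2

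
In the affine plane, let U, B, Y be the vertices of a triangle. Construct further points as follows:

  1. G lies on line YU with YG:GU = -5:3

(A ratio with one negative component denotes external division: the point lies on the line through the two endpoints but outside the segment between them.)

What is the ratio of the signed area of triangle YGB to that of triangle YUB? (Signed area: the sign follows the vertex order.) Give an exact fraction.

[YGB]:[YUB] = 5/2

Assign U = (0, 0), B = (1, 0), Y = (0, 1) — the answer is frame-independent, so this choice is without loss of generality.
1. G lies on line YU with YG:GU = -5:3 ⇒ G = (0, -3/2)
2·[YGB] = 5/2, 2·[YUB] = 1
[YGB]:[YUB] = 5/2:1 = 5/2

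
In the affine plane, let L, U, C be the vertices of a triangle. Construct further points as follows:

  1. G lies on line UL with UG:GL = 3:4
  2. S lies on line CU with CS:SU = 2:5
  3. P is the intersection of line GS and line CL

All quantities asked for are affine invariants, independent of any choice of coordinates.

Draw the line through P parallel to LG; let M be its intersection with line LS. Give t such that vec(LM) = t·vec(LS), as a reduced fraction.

t = 2

Assign L = (0, 0), U = (1, 0), C = (0, 1) — the answer is frame-independent, so this choice is without loss of generality.
1. G lies on line UL with UG:GL = 3:4 ⇒ G = (4/7, 0)
2. S lies on line CU with CS:SU = 2:5 ⇒ S = (2/7, 5/7)
3. P is the intersection of line GS and line CL ⇒ P = (0, 10/7)
through P parallel to LG: direction (4/7, 0); meets LS at M = (4/7, 10/7)
M = L + t·(S−L) with t = 2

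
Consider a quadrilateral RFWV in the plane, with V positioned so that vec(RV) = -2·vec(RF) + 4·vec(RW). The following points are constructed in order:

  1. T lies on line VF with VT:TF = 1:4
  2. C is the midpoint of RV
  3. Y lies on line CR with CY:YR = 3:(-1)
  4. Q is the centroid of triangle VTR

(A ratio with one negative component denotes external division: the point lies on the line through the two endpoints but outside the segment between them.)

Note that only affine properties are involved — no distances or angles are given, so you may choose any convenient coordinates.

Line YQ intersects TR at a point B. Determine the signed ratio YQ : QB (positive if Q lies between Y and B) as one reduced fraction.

Work in coordinates with R = (0, 0), F = (1, 0), W = (0, 1), V = (-2, 4).
1. T lies on line VF with VT:TF = 1:4 ⇒ T = (-7/5, 16/5)
2. C is the midpoint of RV ⇒ C = (-1, 2)
3. Y lies on line CR with CY:YR = 3:(-1) ⇒ Y = (1/2, -1)
4. Q is the centroid of triangle VTR ⇒ Q = (-17/15, 12/5)
line YQ meets TR at B = (-1/5, 16/35)
Q = Y + t·(B−Y) with t = 7/3, so YQ:QB = 7/3:-4/3

YQ:QB = -7/4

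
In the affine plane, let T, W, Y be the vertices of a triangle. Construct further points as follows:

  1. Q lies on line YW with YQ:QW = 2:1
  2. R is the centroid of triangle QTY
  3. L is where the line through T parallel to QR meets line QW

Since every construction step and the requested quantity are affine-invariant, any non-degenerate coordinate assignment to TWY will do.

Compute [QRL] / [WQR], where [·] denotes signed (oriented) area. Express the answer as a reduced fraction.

Assign T = (0, 0), W = (1, 0), Y = (0, 1) — the answer is frame-independent, so this choice is without loss of generality.
1. Q lies on line YW with YQ:QW = 2:1 ⇒ Q = (2/3, 1/3)
2. R is the centroid of triangle QTY ⇒ R = (2/9, 4/9)
3. L is where the line through T parallel to QR meets line QW ⇒ L = (4/3, -1/3)
2·[QRL] = 2/9, 2·[WQR] = 1/9
[QRL]:[WQR] = 2/9:1/9 = 2

[QRL]:[WQR] = 2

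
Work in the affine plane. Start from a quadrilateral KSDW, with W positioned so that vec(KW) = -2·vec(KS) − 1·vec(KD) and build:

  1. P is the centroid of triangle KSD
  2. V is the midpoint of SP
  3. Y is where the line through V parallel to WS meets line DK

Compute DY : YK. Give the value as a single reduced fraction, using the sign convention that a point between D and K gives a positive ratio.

DY:YK = -19

Assign K = (0, 0), S = (1, 0), D = (0, 1), W = (-2, -1) — the answer is frame-independent, so this choice is without loss of generality.
1. P is the centroid of triangle KSD ⇒ P = (1/3, 1/3)
2. V is the midpoint of SP ⇒ V = (2/3, 1/6)
3. Y is where the line through V parallel to WS meets line DK ⇒ Y = (0, -1/18)
Y = D + t·(K−D) with t = 19/18, so DY:YK = t:(1−t) = 19/18:-1/18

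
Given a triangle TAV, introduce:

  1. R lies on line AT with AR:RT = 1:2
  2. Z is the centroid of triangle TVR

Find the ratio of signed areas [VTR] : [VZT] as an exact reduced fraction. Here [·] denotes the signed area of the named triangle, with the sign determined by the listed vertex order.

[VTR]:[VZT] = -3

Work in coordinates with T = (0, 0), A = (1, 0), V = (0, 1).
1. R lies on line AT with AR:RT = 1:2 ⇒ R = (2/3, 0)
2. Z is the centroid of triangle TVR ⇒ Z = (2/9, 1/3)
2·[VTR] = 2/3, 2·[VZT] = -2/9
[VTR]:[VZT] = 2/3:-2/9 = -3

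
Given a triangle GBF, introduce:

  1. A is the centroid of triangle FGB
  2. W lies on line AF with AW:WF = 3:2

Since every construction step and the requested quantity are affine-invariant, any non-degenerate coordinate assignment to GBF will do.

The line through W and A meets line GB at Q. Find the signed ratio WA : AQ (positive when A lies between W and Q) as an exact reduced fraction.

Work in coordinates with G = (0, 0), B = (1, 0), F = (0, 1).
1. A is the centroid of triangle FGB ⇒ A = (1/3, 1/3)
2. W lies on line AF with AW:WF = 3:2 ⇒ W = (2/15, 11/15)
line WA meets GB at Q = (1/2, 0)
A = W + t·(Q−W) with t = 6/11, so WA:AQ = 6/11:5/11

WA:AQ = 6/5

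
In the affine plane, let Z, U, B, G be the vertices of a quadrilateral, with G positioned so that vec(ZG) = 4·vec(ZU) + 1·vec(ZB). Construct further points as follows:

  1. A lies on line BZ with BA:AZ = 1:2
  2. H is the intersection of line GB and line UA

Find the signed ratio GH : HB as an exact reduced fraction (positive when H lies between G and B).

Assign Z = (0, 0), U = (1, 0), B = (0, 1), G = (4, 1) — the answer is frame-independent, so this choice is without loss of generality.
1. A lies on line BZ with BA:AZ = 1:2 ⇒ A = (0, 2/3)
2. H is the intersection of line GB and line UA ⇒ H = (-1/2, 1)
H = G + t·(B−G) with t = 9/8, so GH:HB = t:(1−t) = 9/8:-1/8

GH:HB = -9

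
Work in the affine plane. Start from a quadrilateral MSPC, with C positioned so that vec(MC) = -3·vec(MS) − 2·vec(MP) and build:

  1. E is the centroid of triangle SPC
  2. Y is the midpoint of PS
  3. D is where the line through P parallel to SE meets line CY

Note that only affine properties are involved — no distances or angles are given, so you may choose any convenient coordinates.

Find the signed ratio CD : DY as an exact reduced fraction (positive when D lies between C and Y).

Choose coordinates M = (0, 0), S = (1, 0), P = (0, 1), C = (-3, -2).
1. E is the centroid of triangle SPC ⇒ E = (-2/3, -1/3)
2. Y is the midpoint of PS ⇒ Y = (1/2, 1/2)
3. D is where the line through P parallel to SE meets line CY ⇒ D = (5/3, 4/3)
D = C + t·(Y−C) with t = 4/3, so CD:DY = t:(1−t) = 4/3:-1/3

CD:DY = -4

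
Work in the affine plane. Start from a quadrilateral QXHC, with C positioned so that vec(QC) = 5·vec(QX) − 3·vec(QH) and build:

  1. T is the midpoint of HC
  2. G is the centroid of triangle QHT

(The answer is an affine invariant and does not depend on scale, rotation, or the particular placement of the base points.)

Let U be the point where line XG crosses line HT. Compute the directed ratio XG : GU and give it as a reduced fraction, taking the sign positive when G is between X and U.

Assign Q = (0, 0), X = (1, 0), H = (0, 1), C = (5, -3) — the answer is frame-independent, so this choice is without loss of generality.
1. T is the midpoint of HC ⇒ T = (5/2, -1)
2. G is the centroid of triangle QHT ⇒ G = (5/6, 0)
line XG meets HT at U = (5/4, 0)
G = X + t·(U−X) with t = -2/3, so XG:GU = -2/3:5/3

XG:GU = -2/5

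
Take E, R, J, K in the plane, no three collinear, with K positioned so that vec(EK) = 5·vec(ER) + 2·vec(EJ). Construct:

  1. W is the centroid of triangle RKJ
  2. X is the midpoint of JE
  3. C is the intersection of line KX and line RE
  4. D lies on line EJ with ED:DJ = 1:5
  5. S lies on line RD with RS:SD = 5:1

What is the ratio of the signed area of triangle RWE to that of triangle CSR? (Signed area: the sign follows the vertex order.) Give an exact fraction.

[RWE]:[CSR] = -27/10

Assign E = (0, 0), R = (1, 0), J = (0, 1), K = (5, 2) — the answer is frame-independent, so this choice is without loss of generality.
1. W is the centroid of triangle RKJ ⇒ W = (2, 1)
2. X is the midpoint of JE ⇒ X = (0, 1/2)
3. C is the intersection of line KX and line RE ⇒ C = (-5/3, 0)
4. D lies on line EJ with ED:DJ = 1:5 ⇒ D = (0, 1/6)
5. S lies on line RD with RS:SD = 5:1 ⇒ S = (1/6, 5/36)
2·[RWE] = 1, 2·[CSR] = -10/27
[RWE]:[CSR] = 1:-10/27 = -27/10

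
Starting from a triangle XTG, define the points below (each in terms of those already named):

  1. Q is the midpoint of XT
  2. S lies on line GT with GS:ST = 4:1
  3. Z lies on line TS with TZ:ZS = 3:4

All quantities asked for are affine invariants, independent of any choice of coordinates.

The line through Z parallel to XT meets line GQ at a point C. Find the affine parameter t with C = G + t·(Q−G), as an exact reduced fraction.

t = 32/35

Set X = (0, 0), T = (1, 0), G = (0, 1); any affine frame gives the same invariant.
1. Q is the midpoint of XT ⇒ Q = (1/2, 0)
2. S lies on line GT with GS:ST = 4:1 ⇒ S = (4/5, 1/5)
3. Z lies on line TS with TZ:ZS = 3:4 ⇒ Z = (32/35, 3/35)
through Z parallel to XT: direction (1, 0); meets GQ at C = (16/35, 3/35)
C = G + t·(Q−G) with t = 32/35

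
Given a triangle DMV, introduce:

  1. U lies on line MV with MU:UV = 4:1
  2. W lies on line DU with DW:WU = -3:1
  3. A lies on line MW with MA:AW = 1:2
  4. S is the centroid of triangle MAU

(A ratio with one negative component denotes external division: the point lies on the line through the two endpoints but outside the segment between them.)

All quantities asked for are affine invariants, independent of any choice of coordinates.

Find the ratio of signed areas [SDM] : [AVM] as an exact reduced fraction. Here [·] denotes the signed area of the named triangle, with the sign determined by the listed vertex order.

Choose coordinates D = (0, 0), M = (1, 0), V = (0, 1).
1. U lies on line MV with MU:UV = 4:1 ⇒ U = (1/5, 4/5)
2. W lies on line DU with DW:WU = -3:1 ⇒ W = (3/10, 6/5)
3. A lies on line MW with MA:AW = 1:2 ⇒ A = (23/30, 2/5)
4. S is the centroid of triangle MAU ⇒ S = (59/90, 2/5)
2·[SDM] = 2/5, 2·[AVM] = 1/6
[SDM]:[AVM] = 2/5:1/6 = 12/5

[SDM]:[AVM] = 12/5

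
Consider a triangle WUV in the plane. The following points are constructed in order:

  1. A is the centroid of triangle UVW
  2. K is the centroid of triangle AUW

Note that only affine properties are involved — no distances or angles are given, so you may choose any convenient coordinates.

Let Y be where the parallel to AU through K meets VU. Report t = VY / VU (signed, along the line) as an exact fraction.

t = 4/3

Set W = (0, 0), U = (1, 0), V = (0, 1); any affine frame gives the same invariant.
1. A is the centroid of triangle UVW ⇒ A = (1/3, 1/3)
2. K is the centroid of triangle AUW ⇒ K = (4/9, 1/9)
through K parallel to AU: direction (2/3, -1/3); meets VU at Y = (4/3, -1/3)
Y = V + t·(U−V) with t = 4/3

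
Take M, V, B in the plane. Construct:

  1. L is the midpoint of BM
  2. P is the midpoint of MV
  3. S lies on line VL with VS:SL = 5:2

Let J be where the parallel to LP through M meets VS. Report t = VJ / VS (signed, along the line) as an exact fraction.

t = 14/5

Set M = (0, 0), V = (1, 0), B = (0, 1); any affine frame gives the same invariant.
1. L is the midpoint of BM ⇒ L = (0, 1/2)
2. P is the midpoint of MV ⇒ P = (1/2, 0)
3. S lies on line VL with VS:SL = 5:2 ⇒ S = (2/7, 5/14)
through M parallel to LP: direction (1/2, -1/2); meets VS at J = (-1, 1)
J = V + t·(S−V) with t = 14/5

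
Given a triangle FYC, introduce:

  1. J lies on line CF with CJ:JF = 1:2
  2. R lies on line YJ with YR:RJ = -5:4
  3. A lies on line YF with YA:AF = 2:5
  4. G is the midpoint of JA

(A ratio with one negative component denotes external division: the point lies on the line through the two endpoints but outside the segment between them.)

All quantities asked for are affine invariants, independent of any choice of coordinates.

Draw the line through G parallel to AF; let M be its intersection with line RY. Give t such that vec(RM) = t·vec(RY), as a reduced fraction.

Set F = (0, 0), Y = (1, 0), C = (0, 1); any affine frame gives the same invariant.
1. J lies on line CF with CJ:JF = 1:2 ⇒ J = (0, 2/3)
2. R lies on line YJ with YR:RJ = -5:4 ⇒ R = (-4, 10/3)
3. A lies on line YF with YA:AF = 2:5 ⇒ A = (5/7, 0)
4. G is the midpoint of JA ⇒ G = (5/14, 1/3)
through G parallel to AF: direction (-5/7, 0); meets RY at M = (1/2, 1/3)
M = R + t·(Y−R) with t = 9/10

t = 9/10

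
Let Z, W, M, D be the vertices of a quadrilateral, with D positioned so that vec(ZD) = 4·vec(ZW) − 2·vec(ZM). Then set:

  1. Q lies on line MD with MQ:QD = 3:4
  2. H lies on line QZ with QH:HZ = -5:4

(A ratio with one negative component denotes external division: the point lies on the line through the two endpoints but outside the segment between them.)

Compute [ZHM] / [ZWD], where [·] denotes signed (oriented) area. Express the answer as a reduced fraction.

Choose coordinates Z = (0, 0), W = (1, 0), M = (0, 1), D = (4, -2).
1. Q lies on line MD with MQ:QD = 3:4 ⇒ Q = (12/7, -2/7)
2. H lies on line QZ with QH:HZ = -5:4 ⇒ H = (-48/7, 8/7)
2·[ZHM] = -48/7, 2·[ZWD] = -2
[ZHM]:[ZWD] = -48/7:-2 = 24/7

[ZHM]:[ZWD] = 24/7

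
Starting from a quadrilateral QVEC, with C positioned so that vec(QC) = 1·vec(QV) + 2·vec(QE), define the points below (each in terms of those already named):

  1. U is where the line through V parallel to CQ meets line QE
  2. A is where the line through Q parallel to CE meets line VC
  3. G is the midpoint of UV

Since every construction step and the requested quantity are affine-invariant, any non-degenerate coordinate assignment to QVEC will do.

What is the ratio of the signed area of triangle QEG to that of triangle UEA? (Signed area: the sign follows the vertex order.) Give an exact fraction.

Assign Q = (0, 0), V = (1, 0), E = (0, 1), C = (1, 2) — the answer is frame-independent, so this choice is without loss of generality.
1. U is where the line through V parallel to CQ meets line QE ⇒ U = (0, -2)
2. A is where the line through Q parallel to CE meets line VC ⇒ A = (1, 1)
3. G is the midpoint of UV ⇒ G = (1/2, -1)
2·[QEG] = -1/2, 2·[UEA] = -3
[QEG]:[UEA] = -1/2:-3 = 1/6

[QEG]:[UEA] = 1/6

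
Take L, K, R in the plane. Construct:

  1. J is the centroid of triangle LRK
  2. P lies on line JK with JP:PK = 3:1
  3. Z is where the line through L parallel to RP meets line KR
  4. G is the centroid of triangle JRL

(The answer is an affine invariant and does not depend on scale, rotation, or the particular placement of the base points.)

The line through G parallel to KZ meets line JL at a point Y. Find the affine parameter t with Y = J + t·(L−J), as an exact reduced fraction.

Choose coordinates L = (0, 0), K = (1, 0), R = (0, 1).
1. J is the centroid of triangle LRK ⇒ J = (1/3, 1/3)
2. P lies on line JK with JP:PK = 3:1 ⇒ P = (5/6, 1/12)
3. Z is where the line through L parallel to RP meets line KR ⇒ Z = (-10, 11)
4. G is the centroid of triangle JRL ⇒ G = (1/9, 4/9)
through G parallel to KZ: direction (-11, 11); meets JL at Y = (5/18, 5/18)
Y = J + t·(L−J) with t = 1/6

t = 1/6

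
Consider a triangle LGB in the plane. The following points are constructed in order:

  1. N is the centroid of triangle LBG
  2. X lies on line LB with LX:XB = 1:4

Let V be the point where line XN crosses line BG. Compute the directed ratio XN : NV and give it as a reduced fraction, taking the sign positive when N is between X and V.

XN:NV = 7/5

Work in coordinates with L = (0, 0), G = (1, 0), B = (0, 1).
1. N is the centroid of triangle LBG ⇒ N = (1/3, 1/3)
2. X lies on line LB with LX:XB = 1:4 ⇒ X = (0, 1/5)
line XN meets BG at V = (4/7, 3/7)
N = X + t·(V−X) with t = 7/12, so XN:NV = 7/12:5/12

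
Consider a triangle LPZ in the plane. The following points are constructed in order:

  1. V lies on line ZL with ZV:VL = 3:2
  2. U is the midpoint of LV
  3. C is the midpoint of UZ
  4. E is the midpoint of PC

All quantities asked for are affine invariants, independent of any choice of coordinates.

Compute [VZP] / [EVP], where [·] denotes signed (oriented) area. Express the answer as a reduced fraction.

[VZP]:[EVP] = -6

Choose coordinates L = (0, 0), P = (1, 0), Z = (0, 1).
1. V lies on line ZL with ZV:VL = 3:2 ⇒ V = (0, 2/5)
2. U is the midpoint of LV ⇒ U = (0, 1/5)
3. C is the midpoint of UZ ⇒ C = (0, 3/5)
4. E is the midpoint of PC ⇒ E = (1/2, 3/10)
2·[VZP] = -3/5, 2·[EVP] = 1/10
[VZP]:[EVP] = -3/5:1/10 = -6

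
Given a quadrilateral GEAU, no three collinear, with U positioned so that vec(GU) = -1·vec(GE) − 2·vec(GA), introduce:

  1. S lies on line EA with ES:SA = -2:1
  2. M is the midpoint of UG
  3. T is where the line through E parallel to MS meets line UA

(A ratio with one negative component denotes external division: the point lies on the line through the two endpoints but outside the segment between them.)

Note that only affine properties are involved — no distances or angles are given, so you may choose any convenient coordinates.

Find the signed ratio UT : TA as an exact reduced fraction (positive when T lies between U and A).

Work in coordinates with G = (0, 0), E = (1, 0), A = (0, 1), U = (-1, -2).
1. S lies on line EA with ES:SA = -2:1 ⇒ S = (-1, 2)
2. M is the midpoint of UG ⇒ M = (-1/2, -1)
3. T is where the line through E parallel to MS meets line UA ⇒ T = (5/9, 8/3)
T = U + t·(A−U) with t = 14/9, so UT:TA = t:(1−t) = 14/9:-5/9

UT:TA = -14/5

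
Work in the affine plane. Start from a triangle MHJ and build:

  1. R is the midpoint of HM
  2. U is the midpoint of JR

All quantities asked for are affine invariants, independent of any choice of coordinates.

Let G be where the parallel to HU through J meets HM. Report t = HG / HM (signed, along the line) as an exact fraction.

Assign M = (0, 0), H = (1, 0), J = (0, 1) — the answer is frame-independent, so this choice is without loss of generality.
1. R is the midpoint of HM ⇒ R = (1/2, 0)
2. U is the midpoint of JR ⇒ U = (1/4, 1/2)
through J parallel to HU: direction (-3/4, 1/2); meets HM at G = (3/2, 0)
G = H + t·(M−H) with t = -1/2

t = -1/2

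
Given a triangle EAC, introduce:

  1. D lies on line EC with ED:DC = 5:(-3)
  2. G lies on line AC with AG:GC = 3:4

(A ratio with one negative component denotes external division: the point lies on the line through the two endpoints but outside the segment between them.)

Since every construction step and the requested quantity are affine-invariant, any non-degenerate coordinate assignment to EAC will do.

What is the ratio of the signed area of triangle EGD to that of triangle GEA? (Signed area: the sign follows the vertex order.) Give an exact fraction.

[EGD]:[GEA] = 10/3

Set E = (0, 0), A = (1, 0), C = (0, 1); any affine frame gives the same invariant.
1. D lies on line EC with ED:DC = 5:(-3) ⇒ D = (0, 5/2)
2. G lies on line AC with AG:GC = 3:4 ⇒ G = (4/7, 3/7)
2·[EGD] = 10/7, 2·[GEA] = 3/7
[EGD]:[GEA] = 10/7:3/7 = 10/3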